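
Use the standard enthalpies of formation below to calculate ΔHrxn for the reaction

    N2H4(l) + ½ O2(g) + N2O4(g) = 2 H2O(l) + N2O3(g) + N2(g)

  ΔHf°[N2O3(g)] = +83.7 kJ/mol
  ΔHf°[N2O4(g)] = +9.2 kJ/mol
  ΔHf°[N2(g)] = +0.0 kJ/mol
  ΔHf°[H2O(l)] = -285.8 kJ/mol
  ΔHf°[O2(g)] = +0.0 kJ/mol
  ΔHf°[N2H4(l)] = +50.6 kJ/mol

ΔHrxn = -547.7 kJ/mol

Products: 2·(-285.8) + 1·(+83.7) + 1·(+0.0) = -487.9
Reactants: 1·(+50.6) + 1/2·(+0.0) + 1·(+9.2) = +59.8
ΔHrxn = (-487.9) − (+59.8) = -547.7 kJ/mol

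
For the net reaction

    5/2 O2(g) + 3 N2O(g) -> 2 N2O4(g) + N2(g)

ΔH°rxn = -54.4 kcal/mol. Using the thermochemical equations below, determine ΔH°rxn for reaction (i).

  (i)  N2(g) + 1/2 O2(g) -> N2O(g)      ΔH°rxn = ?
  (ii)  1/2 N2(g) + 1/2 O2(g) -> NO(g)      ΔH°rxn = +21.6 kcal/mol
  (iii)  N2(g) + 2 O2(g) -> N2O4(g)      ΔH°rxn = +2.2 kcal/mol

(i) reversed and × 3 (N2O(g) must end up as a reactant; scale by 3 for the 3 N2O(g)): contributes −3·x
(ii): not needed (NO(g) appears nowhere else).
(iii) × 2 (×2 to match 2 N2O4(g) in the target): (2)·(+2.2) = +4.4 kcal/mol
-54.4 = (+4.4) − 3·x
x = (-54.4 − (+4.4)) / (-3) = 19.6 kcal/mol

ΔH°rxn = 19.6 kcal/mol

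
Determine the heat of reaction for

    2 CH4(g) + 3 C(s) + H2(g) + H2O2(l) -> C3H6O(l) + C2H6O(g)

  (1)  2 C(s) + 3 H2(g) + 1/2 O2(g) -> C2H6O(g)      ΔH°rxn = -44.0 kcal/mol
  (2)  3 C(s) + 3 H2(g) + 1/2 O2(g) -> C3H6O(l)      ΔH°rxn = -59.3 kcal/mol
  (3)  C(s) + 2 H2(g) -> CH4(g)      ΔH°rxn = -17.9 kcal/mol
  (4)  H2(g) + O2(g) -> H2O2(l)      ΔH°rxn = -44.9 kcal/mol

(1) as written: -44.0 kcal/mol
(2) as written: -59.3 kcal/mol
(3) reversed and × 2: (-2)·(-17.9) = +35.8 kcal/mol
(4) reversed: +44.9 kcal/mol
Summing the manipulated equations, ΔH°rxn = (-44.0) + (-59.3) + (+35.8) + (+44.9) = -22.6 kcal/mol

ΔH°rxn = -22.6 kcal/mol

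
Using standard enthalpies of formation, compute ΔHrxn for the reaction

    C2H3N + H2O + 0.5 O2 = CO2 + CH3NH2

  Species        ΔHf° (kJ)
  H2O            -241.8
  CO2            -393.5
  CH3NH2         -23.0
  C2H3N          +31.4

Products: 1·(-393.5) + 1·(-23.0) = -416.5
Reactants: 1·(+31.4) + 1·(-241.8) + 1/2·(+0.0) = -210.4
ΔHrxn = (-416.5) − (-210.4) = -206.1 kJ

ΔHrxn = -206.1 kJ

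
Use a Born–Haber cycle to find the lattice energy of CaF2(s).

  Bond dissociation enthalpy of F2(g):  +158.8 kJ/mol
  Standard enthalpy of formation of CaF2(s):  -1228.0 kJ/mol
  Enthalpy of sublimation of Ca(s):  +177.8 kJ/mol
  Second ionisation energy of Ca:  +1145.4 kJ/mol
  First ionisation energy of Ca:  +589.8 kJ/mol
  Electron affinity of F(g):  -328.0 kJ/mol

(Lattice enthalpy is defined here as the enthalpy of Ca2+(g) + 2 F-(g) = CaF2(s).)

ΔHf° = 1·ΔHsub + 1·(ΣIE) + 1·D(F2) + 2·EA + U
-1228.0 = 1·(+177.8) + 1·(+1735.2) + 1·(+158.8) + 2·(-328.0) + U
U = -1228.0 − (+1415.8) = -2643.8 kJ/mol

U = -2643.8 kJ/mol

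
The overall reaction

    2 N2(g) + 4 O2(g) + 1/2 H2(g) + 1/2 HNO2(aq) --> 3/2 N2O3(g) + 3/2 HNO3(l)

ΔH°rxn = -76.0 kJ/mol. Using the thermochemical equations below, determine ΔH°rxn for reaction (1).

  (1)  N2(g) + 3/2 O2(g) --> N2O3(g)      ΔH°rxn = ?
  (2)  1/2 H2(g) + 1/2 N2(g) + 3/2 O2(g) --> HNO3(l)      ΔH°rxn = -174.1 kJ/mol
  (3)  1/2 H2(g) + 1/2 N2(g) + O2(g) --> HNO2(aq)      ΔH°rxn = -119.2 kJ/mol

(1) × 3/2 (×3/2 to match 3/2 N2O3(g) in the target): contributes 3/2·x
(2) × 3/2 (scale by 3/2 for the 3/2 HNO3(l)): (3/2)·(-174.1) = -261.15 kJ/mol
(3) reversed and × 1/2 (reverse to put HNO2(aq) on the reactant side; scale by 1/2 for the 1/2 HNO2(aq)): (-1/2)·(-119.2) = +59.6 kJ/mol
-76.0 = (-261.15) + (+59.6) + 3/2·x
x = (-76.0 − (-201.55)) / (3/2) = 83.7 kJ/mol

ΔH°rxn = 83.7 kJ/mol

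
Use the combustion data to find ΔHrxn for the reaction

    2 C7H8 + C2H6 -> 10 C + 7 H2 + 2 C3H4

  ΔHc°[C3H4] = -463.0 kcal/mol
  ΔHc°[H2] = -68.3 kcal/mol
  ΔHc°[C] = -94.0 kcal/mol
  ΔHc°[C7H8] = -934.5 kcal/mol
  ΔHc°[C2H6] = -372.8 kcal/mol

With combustion enthalpies, reactants minus products:
= [2·(-934.5) + 1·(-372.8)] − [10·(-94.0) + 7·(-68.3) + 2·(-463.0)]
= 102.3 kcal/mol

ΔHrxn = 102.3 kcal/mol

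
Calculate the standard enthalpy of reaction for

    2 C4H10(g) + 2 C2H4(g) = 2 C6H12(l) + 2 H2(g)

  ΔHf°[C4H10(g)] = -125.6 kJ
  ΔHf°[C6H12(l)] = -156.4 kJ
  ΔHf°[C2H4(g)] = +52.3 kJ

ΔH°rxn = Σ nΔHf°(products) − Σ nΔHf°(reactants).
Products: 2·(-156.4) + 2·(+0.0) = -312.8
Reactants: 2·(-125.6) + 2·(+52.3) = -146.6
ΔHrxn = (-312.8) − (-146.6) = -166.2 kJ

ΔHrxn = -166.2 kJ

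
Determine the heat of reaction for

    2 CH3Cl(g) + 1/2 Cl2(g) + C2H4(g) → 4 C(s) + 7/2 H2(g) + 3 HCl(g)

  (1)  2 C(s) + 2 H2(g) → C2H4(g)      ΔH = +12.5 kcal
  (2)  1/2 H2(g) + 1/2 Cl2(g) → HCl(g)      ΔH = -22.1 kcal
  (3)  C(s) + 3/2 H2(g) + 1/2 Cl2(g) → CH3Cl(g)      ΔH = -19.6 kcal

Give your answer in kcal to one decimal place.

ΔH = -39.6 kcal

(1) reversed (reverse to put C2H4(g) on the reactant side): -12.5 kcal
(2) × 3 (scale by 3 for the 3 HCl(g)): (3)·(-22.1) = -66.3 kcal
(3) reversed and × 2 (CH3Cl(g) must end up as a reactant; ×2 to match 2 CH3Cl(g) in the target): (-2)·(-19.6) = +39.2 kcal
Since enthalpy is a state function, ΔH = (-1)·(+12.5) + (3)·(-22.1) + (-2)·(-19.6) = -39.6 kcal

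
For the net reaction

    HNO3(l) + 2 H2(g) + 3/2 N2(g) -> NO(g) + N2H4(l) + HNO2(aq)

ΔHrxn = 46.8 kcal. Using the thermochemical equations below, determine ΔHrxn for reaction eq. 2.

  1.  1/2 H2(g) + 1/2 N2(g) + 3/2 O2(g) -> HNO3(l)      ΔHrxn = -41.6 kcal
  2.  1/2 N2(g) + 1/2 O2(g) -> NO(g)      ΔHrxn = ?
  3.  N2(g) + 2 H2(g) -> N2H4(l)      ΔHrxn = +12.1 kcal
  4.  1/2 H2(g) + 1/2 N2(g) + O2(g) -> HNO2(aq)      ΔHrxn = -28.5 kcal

eq. 1 reversed: +41.6 kcal
eq. 2 as written: contributes x
eq. 3 as written: +12.1 kcal
eq. 4 as written: -28.5 kcal
+46.8 = (+41.6) + (+12.1) + (-28.5) + x
x = (+46.8 − (+25.2)) / (1) = 21.6 kcal

ΔHrxn = 21.6 kcal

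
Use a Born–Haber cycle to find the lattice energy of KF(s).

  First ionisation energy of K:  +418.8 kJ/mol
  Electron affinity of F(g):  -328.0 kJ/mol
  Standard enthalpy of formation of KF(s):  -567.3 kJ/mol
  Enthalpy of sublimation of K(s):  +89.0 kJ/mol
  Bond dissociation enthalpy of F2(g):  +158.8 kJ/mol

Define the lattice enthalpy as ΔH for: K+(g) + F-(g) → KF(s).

U = -826.5 kJ/mol

ΔHf° = 1·ΔHsub + 1·(ΣIE) + 1/2·D(F2) + 1·EA + U
-567.3 = 1·(+89.0) + 1·(+418.8) + 1/2·(+158.8) + 1·(-328.0) + U
U = -567.3 − (+259.2) = -826.5 kJ/mol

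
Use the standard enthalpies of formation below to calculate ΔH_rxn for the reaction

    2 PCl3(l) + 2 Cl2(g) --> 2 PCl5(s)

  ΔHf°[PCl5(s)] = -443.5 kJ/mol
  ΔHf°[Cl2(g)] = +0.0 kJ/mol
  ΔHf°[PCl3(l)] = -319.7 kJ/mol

ΔH_rxn = -247.6 kJ/mol

Products: 2·(-443.5) = -887.0
Reactants: 2·(-319.7) + 2·(+0.0) = -639.4
ΔH_rxn = (-887.0) − (-639.4) = -247.6 kJ/mol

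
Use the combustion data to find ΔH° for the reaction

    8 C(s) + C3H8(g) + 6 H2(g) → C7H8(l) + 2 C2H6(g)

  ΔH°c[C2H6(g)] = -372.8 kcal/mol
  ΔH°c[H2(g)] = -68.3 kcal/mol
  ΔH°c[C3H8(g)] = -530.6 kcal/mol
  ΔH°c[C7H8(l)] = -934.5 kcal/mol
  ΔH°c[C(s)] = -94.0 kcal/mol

ΔH° = -12.3 kcal/mol

Using ΔH = Σ nΔHc°(reactants) − Σ nΔHc°(products):
= [8·(-94.0) + 1·(-530.6) + 6·(-68.3)] − [1·(-934.5) + 2·(-372.8)]
= -12.3 kcal/mol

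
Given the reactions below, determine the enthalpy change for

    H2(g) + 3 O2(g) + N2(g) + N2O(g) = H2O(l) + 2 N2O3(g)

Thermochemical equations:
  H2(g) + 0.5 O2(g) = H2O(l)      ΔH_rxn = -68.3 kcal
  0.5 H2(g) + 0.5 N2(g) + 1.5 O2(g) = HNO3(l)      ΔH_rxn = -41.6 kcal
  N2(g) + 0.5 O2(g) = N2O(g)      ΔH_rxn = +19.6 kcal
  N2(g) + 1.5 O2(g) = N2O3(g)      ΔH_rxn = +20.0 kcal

ΔH_rxn = -47.9 kcal

equation 1 as written: -68.3 kcal
equation 2: not needed.
equation 3 reversed: -19.6 kcal
equation 4 × 2: (2)·(+20.0) = +40.0 kcal
Summing the manipulated equations, ΔH_rxn = (-68.3) + (-19.6) + (+40.0) = -47.9 kcal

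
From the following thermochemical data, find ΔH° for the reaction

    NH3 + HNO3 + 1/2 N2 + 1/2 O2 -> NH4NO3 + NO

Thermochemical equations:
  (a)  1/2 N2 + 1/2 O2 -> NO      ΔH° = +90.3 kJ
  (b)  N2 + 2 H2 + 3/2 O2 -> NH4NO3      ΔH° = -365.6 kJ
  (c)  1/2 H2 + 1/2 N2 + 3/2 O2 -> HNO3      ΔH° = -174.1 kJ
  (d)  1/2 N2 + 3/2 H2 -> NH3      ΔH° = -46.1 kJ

ΔH° = -55.1 kJ

(a) as written: +90.3 kJ
(b) as written: -365.6 kJ
(c) reversed: +174.1 kJ
(d) reversed: +46.1 kJ
By Hess's law, ΔH° = (+90.3) + (-365.6) + (+174.1) + (+46.1) = -55.1 kJ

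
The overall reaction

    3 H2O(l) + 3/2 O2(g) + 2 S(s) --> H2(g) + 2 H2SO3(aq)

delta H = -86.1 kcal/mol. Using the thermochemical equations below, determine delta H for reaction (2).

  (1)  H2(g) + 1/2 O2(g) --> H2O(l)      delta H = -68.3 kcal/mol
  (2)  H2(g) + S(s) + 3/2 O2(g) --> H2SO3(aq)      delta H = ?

delta H = -145.5 kcal/mol

(1) reversed and × 3: (-3)·(-68.3) = +204.9 kcal/mol
(2) × 2: contributes 2·x
-86.1 = (+204.9) + 2·x
x = (-86.1 − (+204.9)) / (2) = -145.5 kcal/mol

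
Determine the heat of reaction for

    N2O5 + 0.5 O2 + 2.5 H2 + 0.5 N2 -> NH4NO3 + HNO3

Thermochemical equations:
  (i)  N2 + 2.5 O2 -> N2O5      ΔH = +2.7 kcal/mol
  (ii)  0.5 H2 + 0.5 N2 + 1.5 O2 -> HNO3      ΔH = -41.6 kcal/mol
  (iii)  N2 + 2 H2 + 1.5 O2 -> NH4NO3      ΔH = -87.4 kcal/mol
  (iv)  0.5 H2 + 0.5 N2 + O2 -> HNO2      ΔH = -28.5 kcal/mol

(i) reversed (reverse to put N2O5 on the reactant side): -2.7 kcal/mol
(ii) as written (HNO3 already on the product side): -41.6 kcal/mol
(iii) as written (NH4NO3 already on the product side): -87.4 kcal/mol
(iv): not needed (HNO2 appears nowhere else).
Summing the manipulated equations, ΔH = (-2.7) + (-41.6) + (-87.4) = -131.7 kcal/mol

ΔH = -131.7 kcal/mol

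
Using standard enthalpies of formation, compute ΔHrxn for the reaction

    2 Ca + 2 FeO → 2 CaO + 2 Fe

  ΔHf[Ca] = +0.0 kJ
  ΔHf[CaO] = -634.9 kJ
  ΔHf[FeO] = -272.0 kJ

ΔHrxn = -725.8 kJ

ΔH°rxn = Σ nΔHf°(products) − Σ nΔHf°(reactants).
Products: 2·(-634.9) + 2·(+0.0) = -1269.8
Reactants: 2·(+0.0) + 2·(-272.0) = -544.0
ΔHrxn = (-1269.8) − (-544.0) = -725.8 kJ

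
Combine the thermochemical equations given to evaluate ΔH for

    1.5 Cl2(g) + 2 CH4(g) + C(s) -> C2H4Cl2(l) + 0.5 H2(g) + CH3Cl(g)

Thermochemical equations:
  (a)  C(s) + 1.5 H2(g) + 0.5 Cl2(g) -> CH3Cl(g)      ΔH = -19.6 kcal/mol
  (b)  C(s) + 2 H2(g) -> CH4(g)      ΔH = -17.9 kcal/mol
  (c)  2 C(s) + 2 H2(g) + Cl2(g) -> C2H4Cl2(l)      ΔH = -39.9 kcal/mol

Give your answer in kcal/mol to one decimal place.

ΔH = -23.7 kcal/mol

(a) as written (CH3Cl(g) already on the product side): -19.6 kcal/mol
(b) reversed and × 2 (CH4(g) must end up as a reactant; scale by 2 for the 2 CH4(g)): (-2)·(-17.9) = +35.8 kcal/mol
(c) as written (C2H4Cl2(l) already on the product side): -39.9 kcal/mol
ΔH = (-19.6) + (+35.8) + (-39.9) = -23.7 kcal/mol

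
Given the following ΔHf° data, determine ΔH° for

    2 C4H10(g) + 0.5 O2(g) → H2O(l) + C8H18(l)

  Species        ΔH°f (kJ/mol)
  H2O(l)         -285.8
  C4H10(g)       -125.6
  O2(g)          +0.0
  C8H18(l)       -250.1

ΔH° = -284.7 kJ/mol

Products: 1·(-285.8) + 1·(-250.1) = -535.9
Reactants: 2·(-125.6) + 1/2·(+0.0) = -251.2
ΔH° = (-535.9) − (-251.2) = -284.7 kJ/mol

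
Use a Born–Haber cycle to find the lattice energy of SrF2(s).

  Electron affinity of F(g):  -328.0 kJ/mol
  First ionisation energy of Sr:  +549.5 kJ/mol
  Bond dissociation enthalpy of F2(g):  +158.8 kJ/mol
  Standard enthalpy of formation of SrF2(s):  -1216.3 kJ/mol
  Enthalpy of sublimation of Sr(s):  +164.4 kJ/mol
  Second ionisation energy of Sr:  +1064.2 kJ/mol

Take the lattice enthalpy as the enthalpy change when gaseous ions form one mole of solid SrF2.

U = -2497.2 kJ/mol

ΔHf° = 1·ΔHsub + 1·(ΣIE) + 1·D(F2) + 2·EA + U
-1216.3 = 1·(+164.4) + 1·(+1613.7) + 1·(+158.8) + 2·(-328.0) + U
U = -1216.3 − (+1280.9) = -2497.2 kJ/mol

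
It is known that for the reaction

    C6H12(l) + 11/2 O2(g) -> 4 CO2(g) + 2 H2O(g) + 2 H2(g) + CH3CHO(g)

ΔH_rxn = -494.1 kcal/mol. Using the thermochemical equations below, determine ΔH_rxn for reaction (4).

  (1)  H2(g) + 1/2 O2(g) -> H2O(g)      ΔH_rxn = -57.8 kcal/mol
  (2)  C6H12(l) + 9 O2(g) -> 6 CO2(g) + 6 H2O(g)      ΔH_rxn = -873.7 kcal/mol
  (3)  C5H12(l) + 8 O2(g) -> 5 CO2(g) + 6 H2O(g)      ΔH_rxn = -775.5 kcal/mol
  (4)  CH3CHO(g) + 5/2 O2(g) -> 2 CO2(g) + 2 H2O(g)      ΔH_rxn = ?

(1) reversed and × 2: (-2)·(-57.8) = +115.6 kcal/mol
(2) as written: -873.7 kcal/mol
(3): not needed.
(4) reversed: contributes −x
-494.1 = (+115.6) + (-873.7) − x
x = (-494.1 − (-758.1)) / (-1) = -264.0 kcal/mol

ΔH_rxn = -264.0 kcal/mol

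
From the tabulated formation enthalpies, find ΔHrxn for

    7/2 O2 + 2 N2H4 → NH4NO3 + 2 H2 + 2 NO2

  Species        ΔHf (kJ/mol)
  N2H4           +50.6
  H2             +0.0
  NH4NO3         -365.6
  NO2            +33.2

ΔHrxn = -400.4 kJ/mol

Products: 1·(-365.6) + 2·(+0.0) + 2·(+33.2) = -299.2
Reactants: 7/2·(+0.0) + 2·(+50.6) = +101.2
ΔHrxn = (-299.2) − (+101.2) = -400.4 kJ/mol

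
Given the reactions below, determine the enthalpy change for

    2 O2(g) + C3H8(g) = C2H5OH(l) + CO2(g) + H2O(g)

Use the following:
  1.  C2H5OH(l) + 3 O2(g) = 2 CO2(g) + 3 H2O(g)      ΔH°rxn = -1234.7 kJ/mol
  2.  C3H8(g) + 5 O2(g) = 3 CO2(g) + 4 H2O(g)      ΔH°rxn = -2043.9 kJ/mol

ΔH°rxn = -809.2 kJ/mol

eq. 1 reversed: +1234.7 kJ/mol
eq. 2 as written: -2043.9 kJ/mol
ΔH°rxn = (-1)·(-1234.7) + (1)·(-2043.9) = -809.2 kJ/mol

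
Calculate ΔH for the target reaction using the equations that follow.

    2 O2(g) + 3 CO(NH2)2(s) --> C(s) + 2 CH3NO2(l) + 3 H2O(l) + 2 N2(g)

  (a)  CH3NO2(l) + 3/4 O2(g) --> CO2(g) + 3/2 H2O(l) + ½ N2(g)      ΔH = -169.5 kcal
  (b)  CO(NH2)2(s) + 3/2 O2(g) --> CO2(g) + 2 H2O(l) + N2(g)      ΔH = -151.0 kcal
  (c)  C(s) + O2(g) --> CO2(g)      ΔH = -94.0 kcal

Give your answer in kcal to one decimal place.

(a) reversed and × 2 (CH3NO2(l) must end up as a product; scale by 2 for the 2 CH3NO2(l)): (-2)·(-169.5) = +339.0 kcal
(b) × 3 (×3 to match 3 CO(NH2)2(s) in the target): (3)·(-151.0) = -453.0 kcal
(c) reversed (reverse to put C(s) on the product side): +94.0 kcal
Combining the equations, ΔH = (-2)·(-169.5) + (3)·(-151.0) + (-1)·(-94.0) = -20.0 kcal

ΔH = -20.0 kcal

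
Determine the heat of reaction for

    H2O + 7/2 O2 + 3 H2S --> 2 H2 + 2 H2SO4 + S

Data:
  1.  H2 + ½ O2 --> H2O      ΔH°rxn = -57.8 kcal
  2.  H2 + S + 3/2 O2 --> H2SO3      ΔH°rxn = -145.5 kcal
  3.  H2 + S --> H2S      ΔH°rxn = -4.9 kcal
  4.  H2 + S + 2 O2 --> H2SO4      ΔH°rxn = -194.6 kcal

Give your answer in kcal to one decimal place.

eq. 1 reversed (H2O must end up as a reactant): +57.8 kcal
eq. 2: not needed (H2SO3 appears nowhere else).
eq. 3 reversed and × 3 (reverse to put H2S on the reactant side; ×3 to match 3 H2S in the target): (-3)·(-4.9) = +14.7 kcal
eq. 4 × 2 (scale by 2 for the 2 H2SO4): (2)·(-194.6) = -389.2 kcal
By Hess's law, ΔH°rxn = (+57.8) + (+14.7) + (-389.2) = -316.7 kcal

ΔH°rxn = -316.7 kcal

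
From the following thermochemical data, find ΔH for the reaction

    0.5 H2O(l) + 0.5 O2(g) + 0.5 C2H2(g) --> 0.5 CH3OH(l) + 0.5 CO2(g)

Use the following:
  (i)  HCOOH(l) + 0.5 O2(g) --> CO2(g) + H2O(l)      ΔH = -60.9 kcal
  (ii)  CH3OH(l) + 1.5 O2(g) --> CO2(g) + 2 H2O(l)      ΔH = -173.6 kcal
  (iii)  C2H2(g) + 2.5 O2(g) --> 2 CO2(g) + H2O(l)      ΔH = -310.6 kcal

(i): not needed.
(ii) reversed and × 1/2: (-1/2)·(-173.6) = +86.8 kcal
(iii) × 1/2: (1/2)·(-310.6) = -155.3 kcal
ΔH = (+86.8) + (-155.3) = -68.5 kcal

ΔH = -68.5 kcal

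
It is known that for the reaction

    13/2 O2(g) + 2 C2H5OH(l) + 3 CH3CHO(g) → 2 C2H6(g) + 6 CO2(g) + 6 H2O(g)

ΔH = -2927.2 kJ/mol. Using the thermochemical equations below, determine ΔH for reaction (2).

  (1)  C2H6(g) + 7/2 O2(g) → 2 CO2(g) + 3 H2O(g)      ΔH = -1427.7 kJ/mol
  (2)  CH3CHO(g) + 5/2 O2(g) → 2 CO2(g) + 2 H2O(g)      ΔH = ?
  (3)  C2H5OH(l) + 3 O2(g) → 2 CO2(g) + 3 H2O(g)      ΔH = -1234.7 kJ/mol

(1) reversed and × 2 (reverse to put C2H6(g) on the product side; scale by 2 for the 2 C2H6(g)): (-2)·(-1427.7) = +2855.4 kJ/mol
(2) × 3 (scale by 3 for the 3 CH3CHO(g)): contributes 3·x
(3) × 2 (scale by 2 for the 2 C2H5OH(l)): (2)·(-1234.7) = -2469.4 kJ/mol
-2927.2 = (+2855.4) + (-2469.4) + 3·x
x = (-2927.2 − (+386.0)) / (3) = -1104.4 kJ/mol

ΔH = -1104.4 kJ/mol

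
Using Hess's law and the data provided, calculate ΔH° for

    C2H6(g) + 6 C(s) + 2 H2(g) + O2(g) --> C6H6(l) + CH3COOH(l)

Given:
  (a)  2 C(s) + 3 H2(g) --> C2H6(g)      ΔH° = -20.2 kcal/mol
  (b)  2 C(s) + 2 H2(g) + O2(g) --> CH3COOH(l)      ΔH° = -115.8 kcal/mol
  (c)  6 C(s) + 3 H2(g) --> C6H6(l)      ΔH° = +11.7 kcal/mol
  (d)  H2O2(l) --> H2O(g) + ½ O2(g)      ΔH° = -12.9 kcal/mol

ΔH° = -83.9 kcal/mol

(a) reversed: +20.2 kcal/mol
(b) as written: -115.8 kcal/mol
(c) as written: +11.7 kcal/mol
(d): not needed.
ΔH° = (+20.2) + (-115.8) + (+11.7) = -83.9 kcal/mol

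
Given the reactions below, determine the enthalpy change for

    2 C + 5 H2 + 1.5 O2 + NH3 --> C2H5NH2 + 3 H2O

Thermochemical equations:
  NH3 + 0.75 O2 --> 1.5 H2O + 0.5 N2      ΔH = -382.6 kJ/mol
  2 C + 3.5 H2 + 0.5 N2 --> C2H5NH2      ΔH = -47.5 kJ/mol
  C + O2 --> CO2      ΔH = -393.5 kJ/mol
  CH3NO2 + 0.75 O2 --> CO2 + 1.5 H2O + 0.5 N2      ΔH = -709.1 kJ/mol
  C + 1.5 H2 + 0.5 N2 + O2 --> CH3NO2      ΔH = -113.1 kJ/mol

equation 1 as written: -382.6 kJ/mol
equation 2 as written: -47.5 kJ/mol
equation 3 reversed: +393.5 kJ/mol
equation 4 as written: -709.1 kJ/mol
equation 5 as written: -113.1 kJ/mol
ΔH = (1)·(-382.6) + (1)·(-47.5) + (-1)·(-393.5) + (1)·(-709.1) + (1)·(-113.1) = -858.8 kJ/mol

ΔH = -858.8 kJ/mol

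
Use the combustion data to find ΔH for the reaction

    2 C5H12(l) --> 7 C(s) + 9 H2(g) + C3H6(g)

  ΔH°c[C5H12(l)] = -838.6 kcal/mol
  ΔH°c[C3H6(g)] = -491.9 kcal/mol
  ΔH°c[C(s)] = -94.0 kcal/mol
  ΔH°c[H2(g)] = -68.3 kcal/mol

Using ΔH = Σ nΔHc°(reactants) − Σ nΔHc°(products):
= [2·(-838.6)] − [7·(-94.0) + 9·(-68.3) + 1·(-491.9)]
= 87.4 kcal/mol

ΔH = 87.4 kcal/mol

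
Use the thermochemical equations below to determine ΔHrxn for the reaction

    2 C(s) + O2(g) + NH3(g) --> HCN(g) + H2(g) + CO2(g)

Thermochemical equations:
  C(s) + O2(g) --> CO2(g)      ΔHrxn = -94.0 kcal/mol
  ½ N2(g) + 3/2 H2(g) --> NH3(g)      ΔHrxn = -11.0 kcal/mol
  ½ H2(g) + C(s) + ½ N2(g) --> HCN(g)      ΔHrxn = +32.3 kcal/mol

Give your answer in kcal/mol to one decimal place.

equation 1 as written (CO2(g) already on the product side): -94.0 kcal/mol
equation 2 reversed (reverse to put NH3(g) on the reactant side): +11.0 kcal/mol
equation 3 as written (HCN(g) already on the product side): +32.3 kcal/mol
By Hess's law, ΔHrxn = (-94.0) + (+11.0) + (+32.3) = -50.7 kcal/mol

ΔHrxn = -50.7 kcal/mol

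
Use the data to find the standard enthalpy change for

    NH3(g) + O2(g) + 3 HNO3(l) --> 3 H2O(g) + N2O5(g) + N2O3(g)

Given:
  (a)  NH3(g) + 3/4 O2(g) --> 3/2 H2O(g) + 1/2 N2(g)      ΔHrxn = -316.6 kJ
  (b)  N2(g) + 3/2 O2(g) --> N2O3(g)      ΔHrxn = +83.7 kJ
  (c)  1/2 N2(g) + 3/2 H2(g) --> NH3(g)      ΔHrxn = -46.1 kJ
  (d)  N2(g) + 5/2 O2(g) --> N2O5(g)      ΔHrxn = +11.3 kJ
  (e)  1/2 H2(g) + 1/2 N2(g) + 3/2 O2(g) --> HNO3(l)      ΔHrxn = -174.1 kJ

ΔHrxn = -62.0 kJ

(a) × 2 (scale by 2 for the 3 H2O(g)): (2)·(-316.6) = -633.2 kJ
(b) as written (N2O3(g) already on the product side): +83.7 kJ
(c) as written: -46.1 kJ
(d) as written (N2O5(g) already on the product side): +11.3 kJ
(e) reversed and × 3 (reverse to put HNO3(l) on the reactant side; scale by 3 for the 3 HNO3(l)): (-3)·(-174.1) = +522.3 kJ
ΔHrxn = (2)·(-316.6) + (1)·(+83.7) + (1)·(-46.1) + (1)·(+11.3) + (-3)·(-174.1) = -62.0 kJ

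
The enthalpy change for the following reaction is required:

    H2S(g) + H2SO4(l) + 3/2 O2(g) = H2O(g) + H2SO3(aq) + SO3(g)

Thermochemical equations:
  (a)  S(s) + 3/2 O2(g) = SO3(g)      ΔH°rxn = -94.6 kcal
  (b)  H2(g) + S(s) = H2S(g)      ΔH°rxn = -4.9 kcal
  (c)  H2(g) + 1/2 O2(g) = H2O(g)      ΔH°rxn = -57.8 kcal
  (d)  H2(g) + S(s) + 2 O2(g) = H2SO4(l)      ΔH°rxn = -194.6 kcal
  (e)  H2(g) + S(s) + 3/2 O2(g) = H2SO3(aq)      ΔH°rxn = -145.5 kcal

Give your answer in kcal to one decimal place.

ΔH°rxn = -98.4 kcal

(a) as written: -94.6 kcal
(b) reversed: +4.9 kcal
(c) as written: -57.8 kcal
(d) reversed: +194.6 kcal
(e) as written: -145.5 kcal
ΔH°rxn = (-94.6) + (+4.9) + (-57.8) + (+194.6) + (-145.5) = -98.4 kcal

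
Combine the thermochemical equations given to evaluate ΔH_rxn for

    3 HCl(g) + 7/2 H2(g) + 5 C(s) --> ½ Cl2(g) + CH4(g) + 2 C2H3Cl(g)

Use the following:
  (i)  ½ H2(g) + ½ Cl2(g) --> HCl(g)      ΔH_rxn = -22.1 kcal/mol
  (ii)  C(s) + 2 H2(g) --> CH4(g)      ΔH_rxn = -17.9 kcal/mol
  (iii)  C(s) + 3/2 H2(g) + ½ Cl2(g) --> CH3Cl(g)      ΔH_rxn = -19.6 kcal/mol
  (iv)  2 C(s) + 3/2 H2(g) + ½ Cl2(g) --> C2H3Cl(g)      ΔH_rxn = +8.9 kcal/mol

(i) reversed and × 3 (reverse to put HCl(g) on the reactant side; ×3 to match 3 HCl(g) in the target): (-3)·(-22.1) = +66.3 kcal/mol
(ii) as written (CH4(g) already on the product side): -17.9 kcal/mol
(iii): not needed (CH3Cl(g) appears nowhere else).
(iv) × 2 (×2 to match 2 C2H3Cl(g) in the target): (2)·(+8.9) = +17.8 kcal/mol
Since enthalpy is a state function, ΔH_rxn = (+66.3) + (-17.9) + (+17.8) = 66.2 kcal/mol

ΔH_rxn = 66.2 kcal/mol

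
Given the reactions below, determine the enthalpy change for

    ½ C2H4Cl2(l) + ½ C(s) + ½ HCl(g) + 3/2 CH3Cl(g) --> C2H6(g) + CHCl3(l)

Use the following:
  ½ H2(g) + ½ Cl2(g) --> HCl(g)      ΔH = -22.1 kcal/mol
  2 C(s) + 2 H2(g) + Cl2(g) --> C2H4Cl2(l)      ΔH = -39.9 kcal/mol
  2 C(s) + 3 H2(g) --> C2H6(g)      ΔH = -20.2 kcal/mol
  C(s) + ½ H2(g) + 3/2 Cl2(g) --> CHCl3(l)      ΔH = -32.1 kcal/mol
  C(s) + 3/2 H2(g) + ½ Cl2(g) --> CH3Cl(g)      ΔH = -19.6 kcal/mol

equation 1 reversed and × 1/2 (HCl(g) must end up as a reactant; ×1/2 to match 1/2 HCl(g) in the target): (-1/2)·(-22.1) = +11.05 kcal/mol
equation 2 reversed and × 1/2 (C2H4Cl2(l) must end up as a reactant; ×1/2 to match 1/2 C2H4Cl2(l) in the target): (-1/2)·(-39.9) = +19.95 kcal/mol
equation 3 as written (C2H6(g) already on the product side): -20.2 kcal/mol
equation 4 as written (CHCl3(l) already on the product side): -32.1 kcal/mol
equation 5 reversed and × 3/2 (reverse to put CH3Cl(g) on the reactant side; ×3/2 to match 3/2 CH3Cl(g) in the target): (-3/2)·(-19.6) = +29.4 kcal/mol
Combining the equations, ΔH = (-1/2)·(-22.1) + (-1/2)·(-39.9) + (1)·(-20.2) + (1)·(-32.1) + (-3/2)·(-19.6) = 8.1 kcal/mol

ΔH = 8.1 kcal/mol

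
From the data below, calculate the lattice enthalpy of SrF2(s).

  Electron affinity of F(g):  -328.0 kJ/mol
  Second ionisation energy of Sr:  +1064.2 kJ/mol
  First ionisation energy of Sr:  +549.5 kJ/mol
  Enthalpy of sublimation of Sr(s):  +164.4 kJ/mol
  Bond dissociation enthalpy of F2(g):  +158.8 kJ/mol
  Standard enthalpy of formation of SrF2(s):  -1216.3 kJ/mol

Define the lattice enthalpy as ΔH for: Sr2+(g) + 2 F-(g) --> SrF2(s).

U = -2497.2 kJ/mol

ΔHf° = 1·ΔHsub + 1·(ΣIE) + 1·D(F2) + 2·EA + U
-1216.3 = 1·(+164.4) + 1·(+1613.7) + 1·(+158.8) + 2·(-328.0) + U
U = -1216.3 − (+1280.9) = -2497.2 kJ/mol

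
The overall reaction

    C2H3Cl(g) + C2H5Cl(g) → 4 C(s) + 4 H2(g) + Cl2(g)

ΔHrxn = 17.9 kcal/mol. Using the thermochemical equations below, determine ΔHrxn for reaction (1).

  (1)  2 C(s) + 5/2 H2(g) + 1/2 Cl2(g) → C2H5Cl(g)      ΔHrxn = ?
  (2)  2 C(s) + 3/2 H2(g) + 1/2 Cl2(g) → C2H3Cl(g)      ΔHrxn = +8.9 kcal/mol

(1) reversed: contributes −x
(2) reversed: -8.9 kcal/mol
+17.9 = (-8.9) − x
x = (+17.9 − (-8.9)) / (-1) = -26.8 kcal/mol

ΔHrxn = -26.8 kcal/mol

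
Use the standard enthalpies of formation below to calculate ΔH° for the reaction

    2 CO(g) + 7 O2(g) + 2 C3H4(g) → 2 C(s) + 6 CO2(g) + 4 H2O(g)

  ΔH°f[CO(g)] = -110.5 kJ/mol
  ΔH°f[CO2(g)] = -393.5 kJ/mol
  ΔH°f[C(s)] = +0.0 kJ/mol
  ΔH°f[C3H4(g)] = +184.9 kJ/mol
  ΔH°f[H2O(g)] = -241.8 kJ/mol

ΔH° = -3477.0 kJ/mol

ΔH°rxn = Σ nΔHf°(products) − Σ nΔHf°(reactants).
Products: 2·(+0.0) + 6·(-393.5) + 4·(-241.8) = -3328.2
Reactants: 2·(-110.5) + 7·(+0.0) + 2·(+184.9) = +148.8
ΔH° = (-3328.2) − (+148.8) = -3477.0 kJ/mol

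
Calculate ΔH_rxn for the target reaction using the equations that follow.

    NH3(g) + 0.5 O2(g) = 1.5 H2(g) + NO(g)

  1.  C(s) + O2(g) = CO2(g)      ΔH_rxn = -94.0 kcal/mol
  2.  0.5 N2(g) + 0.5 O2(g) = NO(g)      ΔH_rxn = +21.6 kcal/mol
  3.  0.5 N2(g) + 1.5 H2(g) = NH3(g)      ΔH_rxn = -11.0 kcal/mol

ΔH_rxn = 32.6 kcal/mol

eq. 1: not needed.
eq. 2 as written: +21.6 kcal/mol
eq. 3 reversed: +11.0 kcal/mol
ΔH_rxn = (+21.6) + (+11.0) = 32.6 kcal/mol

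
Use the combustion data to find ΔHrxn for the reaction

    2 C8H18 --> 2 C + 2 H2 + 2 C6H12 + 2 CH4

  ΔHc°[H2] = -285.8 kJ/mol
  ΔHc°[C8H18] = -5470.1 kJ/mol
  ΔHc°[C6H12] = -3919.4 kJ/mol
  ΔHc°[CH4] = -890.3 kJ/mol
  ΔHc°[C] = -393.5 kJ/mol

Using ΔH = Σ nΔHc°(reactants) − Σ nΔHc°(products):
= [2·(-5470.1)] − [2·(-393.5) + 2·(-285.8) + 2·(-3919.4) + 2·(-890.3)]
= 37.8 kJ/mol

ΔHrxn = 37.8 kJ/mol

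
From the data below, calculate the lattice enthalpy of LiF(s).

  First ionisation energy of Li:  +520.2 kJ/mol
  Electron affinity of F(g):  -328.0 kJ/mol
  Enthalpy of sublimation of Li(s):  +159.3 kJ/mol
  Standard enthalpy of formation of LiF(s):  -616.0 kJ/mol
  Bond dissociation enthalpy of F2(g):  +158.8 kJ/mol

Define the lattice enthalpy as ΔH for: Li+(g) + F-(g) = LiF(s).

ΔHf° = 1·ΔHsub + 1·(ΣIE) + 1/2·D(F2) + 1·EA + U
-616.0 = 1·(+159.3) + 1·(+520.2) + 1/2·(+158.8) + 1·(-328.0) + U
U = -616.0 − (+430.9) = -1046.9 kJ/mol

U = -1046.9 kJ/mol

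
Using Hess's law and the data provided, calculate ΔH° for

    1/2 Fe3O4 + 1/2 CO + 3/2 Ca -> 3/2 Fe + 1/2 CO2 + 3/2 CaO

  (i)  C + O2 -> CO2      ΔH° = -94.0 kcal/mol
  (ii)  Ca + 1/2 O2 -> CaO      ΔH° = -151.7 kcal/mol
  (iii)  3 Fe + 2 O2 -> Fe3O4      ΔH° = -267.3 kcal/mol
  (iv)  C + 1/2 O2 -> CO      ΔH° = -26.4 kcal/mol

ΔH° = -127.7 kcal/mol

(i) × 1/2: (1/2)·(-94.0) = -47.0 kcal/mol
(ii) × 3/2: (3/2)·(-151.7) = -227.55 kcal/mol
(iii) reversed and × 1/2: (-1/2)·(-267.3) = +133.65 kcal/mol
(iv) reversed and × 1/2: (-1/2)·(-26.4) = +13.2 kcal/mol
Summing the manipulated equations, ΔH° = (-47.0) + (-227.55) + (+133.65) + (+13.2) = -127.7 kcal/mol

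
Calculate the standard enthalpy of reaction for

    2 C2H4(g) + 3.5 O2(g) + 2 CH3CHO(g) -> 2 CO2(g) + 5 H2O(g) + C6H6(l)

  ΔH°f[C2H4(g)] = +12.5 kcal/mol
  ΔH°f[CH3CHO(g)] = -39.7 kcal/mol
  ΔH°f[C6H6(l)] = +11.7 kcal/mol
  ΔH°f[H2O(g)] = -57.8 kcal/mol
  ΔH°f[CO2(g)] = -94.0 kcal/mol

ΔH°rxn = Σ nΔHf°(products) − Σ nΔHf°(reactants).
Products: 2·(-94.0) + 5·(-57.8) + 1·(+11.7) = -465.3
Reactants: 2·(+12.5) + 7/2·(+0.0) + 2·(-39.7) = -54.4
ΔHrxn = (-465.3) − (-54.4) = -410.9 kcal/mol

ΔHrxn = -410.9 kcal/mol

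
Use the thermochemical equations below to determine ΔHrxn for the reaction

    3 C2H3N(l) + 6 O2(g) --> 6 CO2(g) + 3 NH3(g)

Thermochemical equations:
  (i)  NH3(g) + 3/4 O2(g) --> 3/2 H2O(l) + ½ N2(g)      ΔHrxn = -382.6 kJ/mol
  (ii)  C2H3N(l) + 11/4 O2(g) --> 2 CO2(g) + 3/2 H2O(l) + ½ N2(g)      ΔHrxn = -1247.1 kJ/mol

ΔHrxn = -2593.5 kJ/mol

(i) reversed and × 3: (-3)·(-382.6) = +1147.8 kJ/mol
(ii) × 3: (3)·(-1247.1) = -3741.3 kJ/mol
By Hess's law, ΔHrxn = (+1147.8) + (-3741.3) = -2593.5 kJ/mol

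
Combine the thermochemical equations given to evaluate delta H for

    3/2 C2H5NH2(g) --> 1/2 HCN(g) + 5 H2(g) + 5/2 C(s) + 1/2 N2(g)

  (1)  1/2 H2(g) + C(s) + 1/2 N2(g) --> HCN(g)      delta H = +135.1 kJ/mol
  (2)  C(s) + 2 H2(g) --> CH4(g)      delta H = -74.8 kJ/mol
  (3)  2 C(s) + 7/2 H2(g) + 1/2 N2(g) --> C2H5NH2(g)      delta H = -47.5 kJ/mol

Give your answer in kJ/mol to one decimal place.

(1) × 1/2 (×1/2 to match 1/2 HCN(g) in the target): (1/2)·(+135.1) = +67.55 kJ/mol
(2): not needed (CH4(g) appears nowhere else).
(3) reversed and × 3/2 (reverse to put C2H5NH2(g) on the reactant side; scale by 3/2 for the 3/2 C2H5NH2(g)): (-3/2)·(-47.5) = +71.25 kJ/mol
delta H = (1/2)·(+135.1) + (-3/2)·(-47.5) = 138.8 kJ/mol

delta H = 138.8 kJ/mol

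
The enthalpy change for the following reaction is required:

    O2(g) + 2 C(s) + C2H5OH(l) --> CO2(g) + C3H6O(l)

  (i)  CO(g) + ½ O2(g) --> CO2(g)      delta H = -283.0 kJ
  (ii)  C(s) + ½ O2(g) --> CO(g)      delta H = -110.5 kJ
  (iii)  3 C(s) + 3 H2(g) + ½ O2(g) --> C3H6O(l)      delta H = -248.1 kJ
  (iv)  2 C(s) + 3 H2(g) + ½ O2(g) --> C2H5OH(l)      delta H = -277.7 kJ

(i) as written (CO2(g) already on the product side): -283.0 kJ
(ii) as written: -110.5 kJ
(iii) as written (C3H6O(l) already on the product side): -248.1 kJ
(iv) reversed (reverse to put C2H5OH(l) on the reactant side): +277.7 kJ
delta H = (-283.0) + (-110.5) + (-248.1) + (+277.7) = -363.9 kJ

delta H = -363.9 kJ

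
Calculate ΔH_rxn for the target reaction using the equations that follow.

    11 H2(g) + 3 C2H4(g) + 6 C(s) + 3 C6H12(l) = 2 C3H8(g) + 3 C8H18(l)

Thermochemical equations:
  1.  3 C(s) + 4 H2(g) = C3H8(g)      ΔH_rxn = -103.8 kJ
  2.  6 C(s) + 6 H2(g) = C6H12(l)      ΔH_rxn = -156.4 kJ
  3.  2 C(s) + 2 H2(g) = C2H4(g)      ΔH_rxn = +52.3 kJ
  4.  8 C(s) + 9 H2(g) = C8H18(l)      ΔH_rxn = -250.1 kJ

ΔH_rxn = -645.6 kJ

eq. 1 × 2 (scale by 2 for the 2 C3H8(g)): (2)·(-103.8) = -207.6 kJ
eq. 2 reversed and × 3 (C6H12(l) must end up as a reactant; ×3 to match 3 C6H12(l) in the target): (-3)·(-156.4) = +469.2 kJ
eq. 3 reversed and × 3 (reverse to put C2H4(g) on the reactant side; ×3 to match 3 C2H4(g) in the target): (-3)·(+52.3) = -156.9 kJ
eq. 4 × 3 (scale by 3 for the 3 C8H18(l)): (3)·(-250.1) = -750.3 kJ
Combining the equations, ΔH_rxn = (2)·(-103.8) + (-3)·(-156.4) + (-3)·(+52.3) + (3)·(-250.1) = -645.6 kJ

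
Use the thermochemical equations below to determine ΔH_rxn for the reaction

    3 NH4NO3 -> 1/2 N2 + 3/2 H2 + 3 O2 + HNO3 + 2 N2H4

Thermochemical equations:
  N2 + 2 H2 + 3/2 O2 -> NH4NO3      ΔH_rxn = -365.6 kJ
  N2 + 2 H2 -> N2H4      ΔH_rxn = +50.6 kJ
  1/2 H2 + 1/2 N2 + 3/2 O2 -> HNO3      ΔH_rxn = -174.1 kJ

equation 1 reversed and × 3 (NH4NO3 must end up as a reactant; scale by 3 for the 3 NH4NO3): (-3)·(-365.6) = +1096.8 kJ
equation 2 × 2 (×2 to match 2 N2H4 in the target): (2)·(+50.6) = +101.2 kJ
equation 3 as written (HNO3 already on the product side): -174.1 kJ
Since enthalpy is a state function, ΔH_rxn = (+1096.8) + (+101.2) + (-174.1) = 1023.9 kJ

ΔH_rxn = 1023.9 kJ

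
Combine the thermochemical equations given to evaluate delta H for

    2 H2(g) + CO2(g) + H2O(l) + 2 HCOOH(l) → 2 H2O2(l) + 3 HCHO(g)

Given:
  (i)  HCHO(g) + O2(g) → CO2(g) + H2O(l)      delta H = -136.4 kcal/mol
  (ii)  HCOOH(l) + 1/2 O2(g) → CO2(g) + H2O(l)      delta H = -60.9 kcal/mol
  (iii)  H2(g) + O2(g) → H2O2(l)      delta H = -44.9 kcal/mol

delta H = 197.6 kcal/mol

(i) reversed and × 3: (-3)·(-136.4) = +409.2 kcal/mol
(ii) × 2: (2)·(-60.9) = -121.8 kcal/mol
(iii) × 2: (2)·(-44.9) = -89.8 kcal/mol
Summing the manipulated equations, delta H = (-3)·(-136.4) + (2)·(-60.9) + (2)·(-44.9) = 197.6 kcal/mol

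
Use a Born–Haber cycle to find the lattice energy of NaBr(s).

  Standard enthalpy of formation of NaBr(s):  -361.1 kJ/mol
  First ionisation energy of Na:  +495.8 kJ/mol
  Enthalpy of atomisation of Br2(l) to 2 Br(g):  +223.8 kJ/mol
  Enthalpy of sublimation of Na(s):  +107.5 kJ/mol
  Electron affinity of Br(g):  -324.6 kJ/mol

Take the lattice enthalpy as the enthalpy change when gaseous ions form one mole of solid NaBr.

U = -751.7 kJ/mol

ΔHf° = 1·ΔHsub + 1·(ΣIE) + 1/2·D(Br2) + 1·EA + U
-361.1 = 1·(+107.5) + 1·(+495.8) + 1/2·(+223.8) + 1·(-324.6) + U
U = -361.1 − (+390.6) = -751.7 kJ/mol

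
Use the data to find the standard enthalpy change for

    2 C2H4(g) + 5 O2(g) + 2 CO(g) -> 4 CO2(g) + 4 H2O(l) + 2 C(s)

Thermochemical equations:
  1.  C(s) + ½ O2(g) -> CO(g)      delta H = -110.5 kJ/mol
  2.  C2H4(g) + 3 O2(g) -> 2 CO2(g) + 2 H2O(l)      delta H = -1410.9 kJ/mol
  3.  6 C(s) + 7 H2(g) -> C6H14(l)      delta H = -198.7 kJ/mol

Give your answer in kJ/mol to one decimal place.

delta H = -2600.8 kJ/mol

eq. 1 reversed and × 2: (-2)·(-110.5) = +221.0 kJ/mol
eq. 2 × 2: (2)·(-1410.9) = -2821.8 kJ/mol
eq. 3: not needed.
delta H = (-2)·(-110.5) + (2)·(-1410.9) = -2600.8 kJ/mol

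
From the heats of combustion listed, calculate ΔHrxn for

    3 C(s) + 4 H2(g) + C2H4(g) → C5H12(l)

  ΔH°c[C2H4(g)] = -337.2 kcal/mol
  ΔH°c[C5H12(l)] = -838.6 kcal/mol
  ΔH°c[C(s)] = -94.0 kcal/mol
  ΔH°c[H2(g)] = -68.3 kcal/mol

ΔHrxn = -53.8 kcal/mol

Using ΔH = Σ nΔHc°(reactants) − Σ nΔHc°(products):
= [3·(-94.0) + 4·(-68.3) + 1·(-337.2)] − [1·(-838.6)]
= -53.8 kcal/mol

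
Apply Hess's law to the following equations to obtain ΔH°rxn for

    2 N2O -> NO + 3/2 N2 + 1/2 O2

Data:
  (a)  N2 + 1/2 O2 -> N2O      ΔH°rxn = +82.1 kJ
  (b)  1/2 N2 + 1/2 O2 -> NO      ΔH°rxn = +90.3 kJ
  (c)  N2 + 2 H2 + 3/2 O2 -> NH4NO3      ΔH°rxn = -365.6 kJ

ΔH°rxn = -73.9 kJ

(a) reversed and × 2 (reverse to put N2O on the reactant side; scale by 2 for the 2 N2O): (-2)·(+82.1) = -164.2 kJ
(b) as written (NO already on the product side): +90.3 kJ
(c): not needed (H2 appears nowhere else).
By Hess's law, ΔH°rxn = (-164.2) + (+90.3) = -73.9 kJ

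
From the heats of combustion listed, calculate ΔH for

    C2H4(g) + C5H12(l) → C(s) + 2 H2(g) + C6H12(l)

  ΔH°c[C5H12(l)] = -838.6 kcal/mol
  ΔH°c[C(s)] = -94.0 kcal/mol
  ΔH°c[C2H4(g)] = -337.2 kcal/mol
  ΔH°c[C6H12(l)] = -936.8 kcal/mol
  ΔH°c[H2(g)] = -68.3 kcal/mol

With combustion enthalpies, reactants minus products:
= [1·(-337.2) + 1·(-838.6)] − [1·(-94.0) + 2·(-68.3) + 1·(-936.8)]
= -8.4 kcal/mol

ΔH = -8.4 kcal/mol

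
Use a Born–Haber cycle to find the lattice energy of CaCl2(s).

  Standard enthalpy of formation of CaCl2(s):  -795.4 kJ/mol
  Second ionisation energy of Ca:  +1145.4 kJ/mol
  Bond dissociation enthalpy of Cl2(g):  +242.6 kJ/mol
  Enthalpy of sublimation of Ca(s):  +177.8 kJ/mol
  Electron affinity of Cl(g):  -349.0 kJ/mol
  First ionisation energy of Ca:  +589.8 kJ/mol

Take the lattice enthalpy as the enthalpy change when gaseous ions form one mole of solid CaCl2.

U = -2253.0 kJ/mol

ΔHf° = 1·ΔHsub + 1·(ΣIE) + 1·D(Cl2) + 2·EA + U
-795.4 = 1·(+177.8) + 1·(+1735.2) + 1·(+242.6) + 2·(-349.0) + U
U = -795.4 − (+1457.6) = -2253.0 kJ/mol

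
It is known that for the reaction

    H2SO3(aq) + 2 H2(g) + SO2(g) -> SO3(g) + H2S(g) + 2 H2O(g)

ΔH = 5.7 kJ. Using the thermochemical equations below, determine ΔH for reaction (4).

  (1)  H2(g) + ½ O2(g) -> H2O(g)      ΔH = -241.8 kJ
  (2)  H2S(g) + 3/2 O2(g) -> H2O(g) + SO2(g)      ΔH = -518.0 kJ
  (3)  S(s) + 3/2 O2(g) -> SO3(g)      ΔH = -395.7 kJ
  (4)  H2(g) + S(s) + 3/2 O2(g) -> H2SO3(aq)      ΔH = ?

(1) × 3: (3)·(-241.8) = -725.4 kJ
(2) reversed: +518.0 kJ
(3) as written: -395.7 kJ
(4) reversed: contributes −x
+5.7 = (-725.4) + (+518.0) + (-395.7) − x
x = (+5.7 − (-603.1)) / (-1) = -608.8 kJ

ΔH = -608.8 kJ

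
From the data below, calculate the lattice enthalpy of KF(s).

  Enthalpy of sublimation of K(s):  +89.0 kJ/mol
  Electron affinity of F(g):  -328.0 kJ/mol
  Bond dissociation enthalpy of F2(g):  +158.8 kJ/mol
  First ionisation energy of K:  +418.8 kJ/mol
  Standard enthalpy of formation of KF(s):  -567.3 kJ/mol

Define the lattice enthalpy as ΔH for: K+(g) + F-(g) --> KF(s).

U = -826.5 kJ/mol

ΔHf° = 1·ΔHsub + 1·(ΣIE) + 1/2·D(F2) + 1·EA + U
-567.3 = 1·(+89.0) + 1·(+418.8) + 1/2·(+158.8) + 1·(-328.0) + U
U = -567.3 − (+259.2) = -826.5 kJ/mol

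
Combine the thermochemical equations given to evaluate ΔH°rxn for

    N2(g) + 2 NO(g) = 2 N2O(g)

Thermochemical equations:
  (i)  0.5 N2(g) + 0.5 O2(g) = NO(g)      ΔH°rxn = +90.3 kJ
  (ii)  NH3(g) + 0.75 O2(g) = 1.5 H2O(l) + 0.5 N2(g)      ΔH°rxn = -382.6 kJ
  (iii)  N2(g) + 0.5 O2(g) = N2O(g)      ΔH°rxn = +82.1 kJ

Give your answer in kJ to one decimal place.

ΔH°rxn = -16.4 kJ

(i) reversed and × 2: (-2)·(+90.3) = -180.6 kJ
(ii): not needed.
(iii) × 2: (2)·(+82.1) = +164.2 kJ
Combining the equations, ΔH°rxn = (-2)·(+90.3) + (2)·(+82.1) = -16.4 kJ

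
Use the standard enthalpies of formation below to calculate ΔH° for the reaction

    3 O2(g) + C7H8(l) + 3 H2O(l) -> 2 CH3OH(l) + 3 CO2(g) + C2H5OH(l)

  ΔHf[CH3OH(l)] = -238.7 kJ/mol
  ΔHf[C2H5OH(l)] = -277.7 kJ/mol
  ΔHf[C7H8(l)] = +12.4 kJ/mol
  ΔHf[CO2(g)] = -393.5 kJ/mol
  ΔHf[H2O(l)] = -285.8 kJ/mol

Products: 2·(-238.7) + 3·(-393.5) + 1·(-277.7) = -1935.6
Reactants: 3·(+0.0) + 1·(+12.4) + 3·(-285.8) = -845.0
ΔH° = (-1935.6) − (-845.0) = -1090.6 kJ/mol

ΔH° = -1090.6 kJ/mol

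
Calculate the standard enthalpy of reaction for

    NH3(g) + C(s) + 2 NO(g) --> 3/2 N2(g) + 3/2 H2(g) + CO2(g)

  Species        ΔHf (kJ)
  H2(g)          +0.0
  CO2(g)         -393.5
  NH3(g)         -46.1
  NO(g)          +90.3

ΔH°rxn = -528.0 kJ

ΔH°rxn = Σ nΔHf°(products) − Σ nΔHf°(reactants).
Products: 3/2·(+0.0) + 3/2·(+0.0) + 1·(-393.5) = -393.5
Reactants: 1·(-46.1) + 1·(+0.0) + 2·(+90.3) = +134.5
ΔH°rxn = (-393.5) − (+134.5) = -528.0 kJ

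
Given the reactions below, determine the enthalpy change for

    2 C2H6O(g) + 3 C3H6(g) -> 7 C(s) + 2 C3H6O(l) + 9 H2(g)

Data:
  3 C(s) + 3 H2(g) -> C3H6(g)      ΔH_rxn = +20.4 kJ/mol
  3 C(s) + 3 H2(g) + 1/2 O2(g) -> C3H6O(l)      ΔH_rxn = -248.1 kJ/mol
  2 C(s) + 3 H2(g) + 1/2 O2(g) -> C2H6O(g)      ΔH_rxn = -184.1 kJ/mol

equation 1 reversed and × 3 (reverse to put C3H6(g) on the reactant side; scale by 3 for the 3 C3H6(g)): (-3)·(+20.4) = -61.2 kJ/mol
equation 2 × 2 (scale by 2 for the 2 C3H6O(l)): (2)·(-248.1) = -496.2 kJ/mol
equation 3 reversed and × 2 (reverse to put C2H6O(g) on the reactant side; ×2 to match 2 C2H6O(g) in the target): (-2)·(-184.1) = +368.2 kJ/mol
By Hess's law, ΔH_rxn = (-61.2) + (-496.2) + (+368.2) = -189.2 kJ/mol

ΔH_rxn = -189.2 kJ/mol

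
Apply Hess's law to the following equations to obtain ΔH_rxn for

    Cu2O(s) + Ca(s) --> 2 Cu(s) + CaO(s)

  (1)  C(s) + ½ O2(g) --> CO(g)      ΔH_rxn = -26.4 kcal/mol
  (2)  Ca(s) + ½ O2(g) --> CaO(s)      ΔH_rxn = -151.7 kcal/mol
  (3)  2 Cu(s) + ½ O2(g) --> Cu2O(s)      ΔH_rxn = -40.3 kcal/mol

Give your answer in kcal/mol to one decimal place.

(1): not needed.
(2) as written: -151.7 kcal/mol
(3) reversed: +40.3 kcal/mol
Summing the manipulated equations, ΔH_rxn = (1)·(-151.7) + (-1)·(-40.3) = -111.4 kcal/mol

ΔH_rxn = -111.4 kcal/mol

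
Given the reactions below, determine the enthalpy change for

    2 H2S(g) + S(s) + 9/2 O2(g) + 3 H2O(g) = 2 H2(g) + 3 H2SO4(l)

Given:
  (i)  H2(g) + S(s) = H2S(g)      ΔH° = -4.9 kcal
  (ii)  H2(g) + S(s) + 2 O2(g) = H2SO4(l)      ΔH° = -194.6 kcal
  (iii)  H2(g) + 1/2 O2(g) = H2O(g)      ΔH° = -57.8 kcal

ΔH° = -400.6 kcal

(i) reversed and × 2 (H2S(g) must end up as a reactant; ×2 to match 2 H2S(g) in the target): (-2)·(-4.9) = +9.8 kcal
(ii) × 3 (scale by 3 for the 3 H2SO4(l)): (3)·(-194.6) = -583.8 kcal
(iii) reversed and × 3 (H2O(g) must end up as a reactant; scale by 3 for the 3 H2O(g)): (-3)·(-57.8) = +173.4 kcal
Combining the equations, ΔH° = (-2)·(-4.9) + (3)·(-194.6) + (-3)·(-57.8) = -400.6 kcal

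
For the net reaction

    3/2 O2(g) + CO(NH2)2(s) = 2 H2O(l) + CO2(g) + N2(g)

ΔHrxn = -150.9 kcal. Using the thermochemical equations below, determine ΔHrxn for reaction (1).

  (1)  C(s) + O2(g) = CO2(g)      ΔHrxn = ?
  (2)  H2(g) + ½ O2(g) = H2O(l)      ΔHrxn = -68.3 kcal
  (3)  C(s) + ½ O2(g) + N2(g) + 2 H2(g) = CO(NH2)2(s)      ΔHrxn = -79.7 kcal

ΔHrxn = -94.0 kcal

(1) as written (CO2(g) already on the product side): contributes x
(2) × 2 (×2 to match 2 H2O(l) in the target): (2)·(-68.3) = -136.6 kcal
(3) reversed (CO(NH2)2(s) must end up as a reactant): +79.7 kcal
-150.9 = (-136.6) + (+79.7) + x
x = (-150.9 − (-56.9)) / (1) = -94.0 kcal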